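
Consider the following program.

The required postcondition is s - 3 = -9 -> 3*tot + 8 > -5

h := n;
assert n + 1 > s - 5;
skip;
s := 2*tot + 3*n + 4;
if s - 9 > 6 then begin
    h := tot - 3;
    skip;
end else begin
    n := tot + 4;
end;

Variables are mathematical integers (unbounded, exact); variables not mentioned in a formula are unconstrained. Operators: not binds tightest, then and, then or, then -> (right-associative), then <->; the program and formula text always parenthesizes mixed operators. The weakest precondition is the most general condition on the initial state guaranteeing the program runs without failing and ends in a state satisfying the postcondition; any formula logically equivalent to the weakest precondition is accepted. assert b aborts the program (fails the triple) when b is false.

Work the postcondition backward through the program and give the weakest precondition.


Working backward. After the program, the postcondition s - 3 = -9 -> 3*tot + 8 > -5 must hold; in canonical form it is s = -6 -> 3*tot > -13.
Then branch requires s = -6 -> 3*tot > -13; else branch requires s = -6 -> 3*tot > -13.
Before the if: (s > 15 -> (s = -6 -> 3*tot > -13)) and ((not (s > 15)) -> (s = -6 -> 3*tot > -13))
Before s := 2*tot + 3*n + 4: (3*n + 2*tot > 11 -> (3*n + 2*tot = -10 -> 3*tot > -13)) and ((not (3*n + 2*tot > 11)) -> (3*n + 2*tot = -10 -> 3*tot > -13))
Before skip: (3*n + 2*tot > 11 -> (3*n + 2*tot = -10 -> 3*tot > -13)) and ((not (3*n + 2*tot > 11)) -> (3*n + 2*tot = -10 -> 3*tot > -13))
Before assert n + 1 > s - 5: n > s - 6 and (3*n + 2*tot > 11 -> (3*n + 2*tot = -10 -> 3*tot > -13)) and ((not (3*n + 2*tot > 11)) -> (3*n + 2*tot = -10 -> 3*tot > -13))
Before h := n: n > s - 6 and (3*n + 2*tot > 11 -> (3*n + 2*tot = -10 -> 3*tot > -13)) and ((not (3*n + 2*tot > 11)) -> (3*n + 2*tot = -10 -> 3*tot > -13))
Answer: WP = n > s - 6 and (3*n + 2*tot > 11 -> (3*n + 2*tot = -10 -> 3*tot > -13)) and ((not (3*n + 2*tot > 11)) -> (3*n + 2*tot = -10 -> 3*tot > -13))


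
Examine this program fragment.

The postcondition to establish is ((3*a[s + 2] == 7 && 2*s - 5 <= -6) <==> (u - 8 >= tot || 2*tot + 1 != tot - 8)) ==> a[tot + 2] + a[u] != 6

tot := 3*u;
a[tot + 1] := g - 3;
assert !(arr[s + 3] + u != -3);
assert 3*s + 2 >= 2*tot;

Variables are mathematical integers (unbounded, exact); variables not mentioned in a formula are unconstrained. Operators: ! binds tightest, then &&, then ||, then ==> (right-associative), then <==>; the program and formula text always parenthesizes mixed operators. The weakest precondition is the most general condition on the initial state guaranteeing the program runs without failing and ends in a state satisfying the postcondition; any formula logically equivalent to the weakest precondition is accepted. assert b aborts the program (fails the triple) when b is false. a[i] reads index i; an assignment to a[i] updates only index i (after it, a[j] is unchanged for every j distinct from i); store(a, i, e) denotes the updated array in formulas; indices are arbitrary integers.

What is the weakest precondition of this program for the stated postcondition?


Working backward. After the program, the postcondition ((3*a[s + 2] == 7 && 2*s - 5 <= -6) <==> (u - 8 >= tot || 2*tot + 1 != tot - 8)) ==> a[tot + 2] + a[u] != 6 must hold; in canonical form it is ((3*a[s + 2] == 7 && 2*s <= -1) <==> (u >= tot + 8 || tot != -9)) ==> a[tot + 2] + a[u] != 6.
Before assert 3*s + 2 >= 2*tot: 3*s >= 2*tot - 2 && (((3*a[s + 2] == 7 && 2*s <= -1) <==> (u >= tot + 8 || tot != -9)) ==> a[tot + 2] + a[u] != 6)
Before assert !(arr[s + 3] + u != -3): (!(arr[s + 3] + u != -3)) && 3*s >= 2*tot - 2 && (((3*a[s + 2] == 7 && 2*s <= -1) <==> (u >= tot + 8 || tot != -9)) ==> a[tot + 2] + a[u] != 6)
Before a[tot + 1] := g - 3: (!(arr[s + 3] + u != -3)) && 3*s >= 2*tot - 2 && (((3*store(a, tot + 1, g - 3)[s + 2] == 7 && 2*s <= -1) <==> (u >= tot + 8 || tot != -9)) ==> store(a, tot + 1, g - 3)[tot + 2] + store(a, tot + 1, g - 3)[u] != 6)
Before tot := 3*u: (!(arr[s + 3] + u != -3)) && 3*s >= 6*u - 2 && (((3*store(a, 3*u + 1, g - 3)[s + 2] == 7 && 2*s <= -1) <==> (2*u <= -8 || 3*u != -9)) ==> store(a, 3*u + 1, g - 3)[3*u + 2] + store(a, 3*u + 1, g - 3)[u] != 6)
Answer: WP = (!(arr[s + 3] + u != -3)) && 3*s >= 6*u - 2 && (((3*store(a, 3*u + 1, g - 3)[s + 2] == 7 && 2*s <= -1) <==> (2*u <= -8 || 3*u != -9)) ==> store(a, 3*u + 1, g - 3)[3*u + 2] + store(a, 3*u + 1, g - 3)[u] != 6)


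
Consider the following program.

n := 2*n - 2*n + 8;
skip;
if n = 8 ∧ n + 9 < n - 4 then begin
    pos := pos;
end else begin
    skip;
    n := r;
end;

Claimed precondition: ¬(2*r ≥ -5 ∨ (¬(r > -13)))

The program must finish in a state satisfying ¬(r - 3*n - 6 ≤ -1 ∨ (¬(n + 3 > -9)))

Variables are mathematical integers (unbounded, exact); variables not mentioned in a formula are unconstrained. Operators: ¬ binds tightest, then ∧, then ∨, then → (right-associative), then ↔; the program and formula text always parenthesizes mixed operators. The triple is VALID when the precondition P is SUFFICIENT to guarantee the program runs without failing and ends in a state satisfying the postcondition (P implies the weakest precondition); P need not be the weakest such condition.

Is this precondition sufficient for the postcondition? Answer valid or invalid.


Working backward. After the program, the postcondition ¬(r - 3*n - 6 ≤ -1 ∨ (¬(n + 3 > -9))) must hold; in canonical form it is ¬(r ≤ 3*n + 5 ∨ (¬(n > -12))).
Then branch requires ¬(r ≤ 3*n + 5 ∨ (¬(n > -12))); else branch requires ¬(2*r ≥ -5 ∨ (¬(r > -12))).
Before the if: ¬(2*r ≥ -5 ∨ (¬(r > -12)))
Before skip: ¬(2*r ≥ -5 ∨ (¬(r > -12)))
Before n := 2*n - 2*n + 8: ¬(2*r ≥ -5 ∨ (¬(r > -12)))
The weakest precondition is ¬(2*r ≥ -5 ∨ (¬(r > -12))).
Check whether ¬(2*r ≥ -5 ∨ (¬(r > -13))) implies it.
Countermodel: at the initial state r = -12, the precondition holds but the weakest precondition fails.
Answer: invalid


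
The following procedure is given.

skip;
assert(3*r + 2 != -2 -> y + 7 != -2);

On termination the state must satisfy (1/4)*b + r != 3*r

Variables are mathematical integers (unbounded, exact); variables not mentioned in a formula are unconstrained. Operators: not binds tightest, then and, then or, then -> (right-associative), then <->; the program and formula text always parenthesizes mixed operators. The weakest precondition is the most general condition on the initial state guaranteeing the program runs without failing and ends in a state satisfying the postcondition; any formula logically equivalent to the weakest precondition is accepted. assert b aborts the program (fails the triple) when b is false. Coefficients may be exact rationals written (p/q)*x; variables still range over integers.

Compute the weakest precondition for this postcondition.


Working backward. After the program, the postcondition (1/4)*b + r != 3*r must hold; in canonical form it is (1/4)*b != 2*r.
Before assert 3*r + 2 != -2 -> y + 7 != -2: (3*r != -4 -> y != -9) and (1/4)*b != 2*r
Before skip: (3*r != -4 -> y != -9) and (1/4)*b != 2*r
Answer: WP = (3*r != -4 -> y != -9) and (1/4)*b != 2*r


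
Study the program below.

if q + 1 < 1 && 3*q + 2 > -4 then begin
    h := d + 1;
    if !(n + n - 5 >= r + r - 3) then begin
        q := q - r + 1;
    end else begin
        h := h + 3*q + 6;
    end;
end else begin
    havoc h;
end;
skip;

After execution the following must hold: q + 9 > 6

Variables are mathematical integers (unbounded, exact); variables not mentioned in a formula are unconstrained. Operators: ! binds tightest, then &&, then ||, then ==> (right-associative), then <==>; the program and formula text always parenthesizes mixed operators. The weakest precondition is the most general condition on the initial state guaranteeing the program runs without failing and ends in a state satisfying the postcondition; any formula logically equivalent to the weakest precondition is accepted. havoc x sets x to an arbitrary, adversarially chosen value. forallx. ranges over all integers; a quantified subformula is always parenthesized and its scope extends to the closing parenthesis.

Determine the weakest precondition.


Working backward. After the program, the postcondition q + 9 > 6 must hold; in canonical form it is q > -3.
Before skip: q > -3
Then branch requires ((!(2*n >= 2*r + 2)) ==> q > r - 4) && (2*n >= 2*r + 2 ==> q > -3); else branch requires q > -3.
Before the if: ((q < 0 && 3*q > -6) ==> (((!(2*n >= 2*r + 2)) ==> q > r - 4) && (2*n >= 2*r + 2 ==> q > -3))) && ((!(q < 0 && 3*q > -6)) ==> q > -3)
Answer: WP = ((q < 0 && 3*q > -6) ==> (((!(2*n >= 2*r + 2)) ==> q > r - 4) && (2*n >= 2*r + 2 ==> q > -3))) && ((!(q < 0 && 3*q > -6)) ==> q > -3)


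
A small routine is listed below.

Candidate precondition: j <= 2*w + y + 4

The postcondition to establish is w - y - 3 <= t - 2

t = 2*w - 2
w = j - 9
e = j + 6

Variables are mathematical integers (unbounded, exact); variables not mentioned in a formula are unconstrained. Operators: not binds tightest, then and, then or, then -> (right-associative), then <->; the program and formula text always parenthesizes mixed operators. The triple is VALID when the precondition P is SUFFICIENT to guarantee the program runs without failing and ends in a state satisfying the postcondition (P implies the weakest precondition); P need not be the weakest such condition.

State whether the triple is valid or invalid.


Working backward. After the program, the postcondition w - y - 3 <= t - 2 must hold; in canonical form it is w <= t + y + 1.
Before e := j + 6: w <= t + y + 1
Before w := j - 9: j <= t + y + 10
Before t := 2*w - 2: j <= 2*w + y + 8
The weakest precondition is j <= 2*w + y + 8.
Check whether j <= 2*w + y + 4 implies it.
Every state satisfying the precondition satisfies the weakest precondition: the implication holds.
Answer: valid


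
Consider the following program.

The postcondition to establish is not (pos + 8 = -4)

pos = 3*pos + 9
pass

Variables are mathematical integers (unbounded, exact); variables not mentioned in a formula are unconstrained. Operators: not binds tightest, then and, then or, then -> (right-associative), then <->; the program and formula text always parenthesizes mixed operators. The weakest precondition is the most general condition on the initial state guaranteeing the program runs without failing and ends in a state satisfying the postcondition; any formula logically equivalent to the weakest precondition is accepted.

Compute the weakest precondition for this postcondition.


Working backward. After the program, the postcondition not (pos + 8 = -4) must hold; in canonical form it is not (pos = -12).
Before skip: not (pos = -12)
Before pos := 3*pos + 9: not (3*pos = -21)
Answer: WP = not (3*pos = -21)


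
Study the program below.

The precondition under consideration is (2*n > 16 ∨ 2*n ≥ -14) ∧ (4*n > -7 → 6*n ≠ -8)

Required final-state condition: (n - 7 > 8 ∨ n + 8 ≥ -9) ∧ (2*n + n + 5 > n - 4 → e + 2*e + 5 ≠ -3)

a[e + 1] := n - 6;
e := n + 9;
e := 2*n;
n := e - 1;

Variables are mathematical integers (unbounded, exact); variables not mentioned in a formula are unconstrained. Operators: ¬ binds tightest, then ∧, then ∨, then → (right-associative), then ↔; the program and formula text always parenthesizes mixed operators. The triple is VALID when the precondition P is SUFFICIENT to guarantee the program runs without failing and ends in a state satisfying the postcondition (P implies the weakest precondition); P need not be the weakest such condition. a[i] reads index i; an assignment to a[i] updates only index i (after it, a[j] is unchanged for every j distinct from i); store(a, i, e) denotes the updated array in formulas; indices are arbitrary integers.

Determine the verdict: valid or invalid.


Working backward. After the program, the postcondition (n - 7 > 8 ∨ n + 8 ≥ -9) ∧ (2*n + n + 5 > n - 4 → e + 2*e + 5 ≠ -3) must hold; in canonical form it is (n > 15 ∨ n ≥ -17) ∧ (2*n > -9 → 3*e ≠ -8).
Before n := e - 1: (e > 16 ∨ e ≥ -16) ∧ (2*e > -7 → 3*e ≠ -8)
Before e := 2*n: (2*n > 16 ∨ 2*n ≥ -16) ∧ (4*n > -7 → 6*n ≠ -8)
Before e := n + 9: (2*n > 16 ∨ 2*n ≥ -16) ∧ (4*n > -7 → 6*n ≠ -8)
Before a[e + 1] := n - 6: (2*n > 16 ∨ 2*n ≥ -16) ∧ (4*n > -7 → 6*n ≠ -8)
The weakest precondition is (2*n > 16 ∨ 2*n ≥ -16) ∧ (4*n > -7 → 6*n ≠ -8).
Check whether (2*n > 16 ∨ 2*n ≥ -14) ∧ (4*n > -7 → 6*n ≠ -8) implies it.
Every state satisfying the precondition satisfies the weakest precondition: the implication holds.
Answer: valid


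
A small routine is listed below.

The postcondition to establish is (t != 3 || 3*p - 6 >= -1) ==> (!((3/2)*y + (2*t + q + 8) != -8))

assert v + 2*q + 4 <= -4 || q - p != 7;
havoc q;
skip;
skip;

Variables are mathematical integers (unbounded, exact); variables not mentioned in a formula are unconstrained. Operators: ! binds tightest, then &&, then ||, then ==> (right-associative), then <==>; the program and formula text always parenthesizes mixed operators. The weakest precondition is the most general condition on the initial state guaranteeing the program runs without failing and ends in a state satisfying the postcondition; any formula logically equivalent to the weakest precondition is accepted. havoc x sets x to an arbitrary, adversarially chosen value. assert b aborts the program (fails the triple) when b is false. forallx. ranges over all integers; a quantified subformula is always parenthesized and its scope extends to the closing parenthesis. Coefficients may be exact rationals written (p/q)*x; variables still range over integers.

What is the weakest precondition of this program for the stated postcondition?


Working backward. After the program, the postcondition (t != 3 || 3*p - 6 >= -1) ==> (!((3/2)*y + (2*t + q + 8) != -8)) must hold; in canonical form it is (t != 3 || 3*p >= 5) ==> (!(q + 2*t + (3/2)*y != -16)).
Before skip: (t != 3 || 3*p >= 5) ==> (!(q + 2*t + (3/2)*y != -16))
Before skip: (t != 3 || 3*p >= 5) ==> (!(q + 2*t + (3/2)*y != -16))
Before havoc q: forall q_1. ((t != 3 || 3*p >= 5) ==> (!(q_1 + 2*t + (3/2)*y != -16)))
Before assert v + 2*q + 4 <= -4 || q - p != 7: (2*q + v <= -8 || q != p + 7) && (forall q_1. ((t != 3 || 3*p >= 5) ==> (!(q_1 + 2*t + (3/2)*y != -16))))
Answer: WP = (2*q + v <= -8 || q != p + 7) && (forall q_1. ((t != 3 || 3*p >= 5) ==> (!(q_1 + 2*t + (3/2)*y != -16))))


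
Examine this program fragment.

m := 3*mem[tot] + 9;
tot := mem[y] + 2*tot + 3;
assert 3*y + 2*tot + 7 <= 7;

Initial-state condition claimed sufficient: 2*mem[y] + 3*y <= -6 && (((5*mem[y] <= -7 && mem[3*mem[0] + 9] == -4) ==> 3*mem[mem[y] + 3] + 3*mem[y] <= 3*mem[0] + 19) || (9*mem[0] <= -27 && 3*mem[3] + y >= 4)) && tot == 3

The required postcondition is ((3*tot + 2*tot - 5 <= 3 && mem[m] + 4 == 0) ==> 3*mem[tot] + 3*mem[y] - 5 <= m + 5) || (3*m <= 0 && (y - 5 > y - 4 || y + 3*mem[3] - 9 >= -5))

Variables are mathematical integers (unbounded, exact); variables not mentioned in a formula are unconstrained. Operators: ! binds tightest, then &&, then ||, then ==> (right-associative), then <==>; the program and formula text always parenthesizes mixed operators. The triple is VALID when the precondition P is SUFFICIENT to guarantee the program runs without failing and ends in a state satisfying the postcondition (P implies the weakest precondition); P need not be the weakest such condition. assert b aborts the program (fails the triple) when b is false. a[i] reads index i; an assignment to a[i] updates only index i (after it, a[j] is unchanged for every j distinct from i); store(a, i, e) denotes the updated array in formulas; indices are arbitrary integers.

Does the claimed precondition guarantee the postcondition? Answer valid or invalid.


Working backward. After the program, the postcondition ((3*tot + 2*tot - 5 <= 3 && mem[m] + 4 == 0) ==> 3*mem[tot] + 3*mem[y] - 5 <= m + 5) || (3*m <= 0 && (y - 5 > y - 4 || y + 3*mem[3] - 9 >= -5)) must hold; in canonical form it is ((5*tot <= 8 && mem[m] == -4) ==> 3*mem[tot] + 3*mem[y] <= m + 10) || (3*m <= 0 && 3*mem[3] + y >= 4).
Before assert 3*y + 2*tot + 7 <= 7: 2*tot + 3*y <= 0 && (((5*tot <= 8 && mem[m] == -4) ==> 3*mem[tot] + 3*mem[y] <= m + 10) || (3*m <= 0 && 3*mem[3] + y >= 4))
Before tot := mem[y] + 2*tot + 3: 2*mem[y] + 4*tot + 3*y <= -6 && (((5*mem[y] + 10*tot <= -7 && mem[m] == -4) ==> 3*mem[mem[y] + 2*tot + 3] + 3*mem[y] <= m + 10) || (3*m <= 0 && 3*mem[3] + y >= 4))
Before m := 3*mem[tot] + 9: 2*mem[y] + 4*tot + 3*y <= -6 && (((5*mem[y] + 10*tot <= -7 && mem[3*mem[tot] + 9] == -4) ==> 3*mem[mem[y] + 2*tot + 3] + 3*mem[y] <= 3*mem[tot] + 19) || (9*mem[tot] <= -27 && 3*mem[3] + y >= 4))
The weakest precondition is 2*mem[y] + 4*tot + 3*y <= -6 && (((5*mem[y] + 10*tot <= -7 && mem[3*mem[tot] + 9] == -4) ==> 3*mem[mem[y] + 2*tot + 3] + 3*mem[y] <= 3*mem[tot] + 19) || (9*mem[tot] <= -27 && 3*mem[3] + y >= 4)).
Check whether 2*mem[y] + 3*y <= -6 && (((5*mem[y] <= -7 && mem[3*mem[0] + 9] == -4) ==> 3*mem[mem[y] + 3] + 3*mem[y] <= 3*mem[0] + 19) || (9*mem[0] <= -27 && 3*mem[3] + y >= 4)) && tot == 3 implies it.
Countermodel: at the initial state mem = {[-42242] = 63360, [0] = -3, [3] = 14082, [42255] = 14082, [63363] = 14082, [63369] = 14082, elsewhere 14082}, tot = 3, y = -42242, the precondition holds but the weakest precondition fails.
Answer: invalid


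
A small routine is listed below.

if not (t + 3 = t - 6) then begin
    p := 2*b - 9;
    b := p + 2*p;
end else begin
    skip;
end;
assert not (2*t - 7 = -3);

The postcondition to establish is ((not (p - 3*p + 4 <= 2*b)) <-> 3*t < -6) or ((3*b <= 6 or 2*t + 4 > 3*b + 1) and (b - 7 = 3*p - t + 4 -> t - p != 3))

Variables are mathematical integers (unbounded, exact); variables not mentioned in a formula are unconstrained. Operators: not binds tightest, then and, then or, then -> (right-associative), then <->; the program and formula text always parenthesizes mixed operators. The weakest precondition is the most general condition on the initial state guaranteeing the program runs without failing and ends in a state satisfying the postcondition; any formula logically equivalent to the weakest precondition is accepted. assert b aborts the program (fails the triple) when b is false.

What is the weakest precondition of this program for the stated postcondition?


Working backward. After the program, the postcondition ((not (p - 3*p + 4 <= 2*b)) <-> 3*t < -6) or ((3*b <= 6 or 2*t + 4 > 3*b + 1) and (b - 7 = 3*p - t + 4 -> t - p != 3)) must hold; in canonical form it is ((not (2*b + 2*p >= 4)) <-> 3*t < -6) or ((3*b <= 6 or 2*t > 3*b - 3) and (b + t = 3*p + 11 -> t != p + 3)).
Before assert not (2*t - 7 = -3): (not (2*t = 4)) and (((not (2*b + 2*p >= 4)) <-> 3*t < -6) or ((3*b <= 6 or 2*t > 3*b - 3) and (b + t = 3*p + 11 -> t != p + 3)))
Then branch requires (not (2*t = 4)) and (((not (16*b >= 76)) <-> 3*t < -6) or ((18*b <= 87 or 2*t > 18*b - 84) and (t = 11 -> t != 2*b - 6))); else branch requires (not (2*t = 4)) and (((not (2*b + 2*p >= 4)) <-> 3*t < -6) or ((3*b <= 6 or 2*t > 3*b - 3) and (b + t = 3*p + 11 -> t != p + 3))).
Before the if: (not (2*t = 4)) and (((not (16*b >= 76)) <-> 3*t < -6) or ((18*b <= 87 or 2*t > 18*b - 84) and (t = 11 -> t != 2*b - 6)))
Answer: WP = (not (2*t = 4)) and (((not (16*b >= 76)) <-> 3*t < -6) or ((18*b <= 87 or 2*t > 18*b - 84) and (t = 11 -> t != 2*b - 6)))


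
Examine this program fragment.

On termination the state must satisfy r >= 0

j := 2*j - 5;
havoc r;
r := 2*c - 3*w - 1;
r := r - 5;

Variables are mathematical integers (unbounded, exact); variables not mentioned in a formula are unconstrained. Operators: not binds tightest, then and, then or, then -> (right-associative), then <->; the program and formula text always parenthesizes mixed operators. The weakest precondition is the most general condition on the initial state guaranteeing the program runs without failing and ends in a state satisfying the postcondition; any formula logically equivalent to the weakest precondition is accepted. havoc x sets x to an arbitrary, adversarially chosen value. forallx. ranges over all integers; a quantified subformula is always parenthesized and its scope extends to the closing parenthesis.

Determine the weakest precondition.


Working backward. After the program, r >= 0 must hold.
Before r := r - 5: r >= 5
Before r := 2*c - 3*w - 1: 2*c >= 3*w + 6
Before havoc r: 2*c >= 3*w + 6
Before j := 2*j - 5: 2*c >= 3*w + 6
Answer: WP = 2*c >= 3*w + 6


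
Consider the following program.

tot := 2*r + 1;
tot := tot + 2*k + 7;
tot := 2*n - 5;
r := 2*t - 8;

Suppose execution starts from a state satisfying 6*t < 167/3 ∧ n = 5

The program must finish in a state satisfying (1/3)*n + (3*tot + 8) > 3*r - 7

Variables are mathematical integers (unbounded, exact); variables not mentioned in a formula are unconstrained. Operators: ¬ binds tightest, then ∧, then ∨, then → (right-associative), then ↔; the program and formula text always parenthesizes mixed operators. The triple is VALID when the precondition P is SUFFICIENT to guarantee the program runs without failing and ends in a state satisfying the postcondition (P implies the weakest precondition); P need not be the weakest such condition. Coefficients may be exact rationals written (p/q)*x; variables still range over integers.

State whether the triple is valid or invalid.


Working backward. After the program, the postcondition (1/3)*n + (3*tot + 8) > 3*r - 7 must hold; in canonical form it is (1/3)*n + 3*tot > 3*r - 15.
Before r := 2*t - 8: (1/3)*n + 3*tot > 6*t - 39
Before tot := 2*n - 5: (19/3)*n > 6*t - 24
Before tot := tot + 2*k + 7: (19/3)*n > 6*t - 24
Before tot := 2*r + 1: (19/3)*n > 6*t - 24
The weakest precondition is (19/3)*n > 6*t - 24.
Check whether 6*t < 167/3 ∧ n = 5 implies it.
Every state satisfying the precondition satisfies the weakest precondition: the implication holds.
Answer: valid


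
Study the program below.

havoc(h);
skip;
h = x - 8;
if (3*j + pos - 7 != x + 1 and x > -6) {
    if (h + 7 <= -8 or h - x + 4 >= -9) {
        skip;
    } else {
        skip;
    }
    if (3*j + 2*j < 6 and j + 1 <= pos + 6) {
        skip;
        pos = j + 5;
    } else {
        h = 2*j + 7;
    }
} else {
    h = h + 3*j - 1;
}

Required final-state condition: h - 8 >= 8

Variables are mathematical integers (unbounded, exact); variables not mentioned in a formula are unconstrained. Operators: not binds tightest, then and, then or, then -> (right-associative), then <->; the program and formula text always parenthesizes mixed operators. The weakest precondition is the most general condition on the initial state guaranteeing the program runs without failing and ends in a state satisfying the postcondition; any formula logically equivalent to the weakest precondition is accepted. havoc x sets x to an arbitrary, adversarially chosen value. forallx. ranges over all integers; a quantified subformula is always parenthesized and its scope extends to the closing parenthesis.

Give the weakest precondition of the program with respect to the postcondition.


Working backward. After the program, the postcondition h - 8 >= 8 must hold; in canonical form it is h >= 16.
Then branch requires ((h <= -15 or h >= x - 13) -> (((5*j < 6 and j <= pos + 5) -> h >= 16) and ((not (5*j < 6 and j <= pos + 5)) -> 2*j >= 9))) and ((not (h <= -15 or h >= x - 13)) -> (((5*j < 6 and j <= pos + 5) -> h >= 16) and ((not (5*j < 6 and j <= pos + 5)) -> 2*j >= 9))); else branch requires h + 3*j >= 17.
Before the if: ((3*j + pos != x + 8 and x > -6) -> (((h <= -15 or h >= x - 13) -> (((5*j < 6 and j <= pos + 5) -> h >= 16) and ((not (5*j < 6 and j <= pos + 5)) -> 2*j >= 9))) and ((not (h <= -15 or h >= x - 13)) -> (((5*j < 6 and j <= pos + 5) -> h >= 16) and ((not (5*j < 6 and j <= pos + 5)) -> 2*j >= 9))))) and ((not (3*j + pos != x + 8 and x > -6)) -> h + 3*j >= 17)
Before h := x - 8: ((3*j + pos != x + 8 and x > -6) -> (((5*j < 6 and j <= pos + 5) -> x >= 24) and ((not (5*j < 6 and j <= pos + 5)) -> 2*j >= 9))) and ((not (3*j + pos != x + 8 and x > -6)) -> 3*j + x >= 25)
Before skip: ((3*j + pos != x + 8 and x > -6) -> (((5*j < 6 and j <= pos + 5) -> x >= 24) and ((not (5*j < 6 and j <= pos + 5)) -> 2*j >= 9))) and ((not (3*j + pos != x + 8 and x > -6)) -> 3*j + x >= 25)
Before havoc h: ((3*j + pos != x + 8 and x > -6) -> (((5*j < 6 and j <= pos + 5) -> x >= 24) and ((not (5*j < 6 and j <= pos + 5)) -> 2*j >= 9))) and ((not (3*j + pos != x + 8 and x > -6)) -> 3*j + x >= 25)
Answer: WP = ((3*j + pos != x + 8 and x > -6) -> (((5*j < 6 and j <= pos + 5) -> x >= 24) and ((not (5*j < 6 and j <= pos + 5)) -> 2*j >= 9))) and ((not (3*j + pos != x + 8 and x > -6)) -> 3*j + x >= 25)


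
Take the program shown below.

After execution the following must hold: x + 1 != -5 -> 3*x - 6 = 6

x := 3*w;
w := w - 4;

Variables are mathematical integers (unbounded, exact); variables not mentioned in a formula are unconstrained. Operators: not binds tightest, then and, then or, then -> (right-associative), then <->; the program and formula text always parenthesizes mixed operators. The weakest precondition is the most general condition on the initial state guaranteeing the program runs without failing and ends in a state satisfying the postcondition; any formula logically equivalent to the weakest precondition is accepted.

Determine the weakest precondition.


Working backward. After the program, the postcondition x + 1 != -5 -> 3*x - 6 = 6 must hold; in canonical form it is x != -6 -> 3*x = 12.
Before w := w - 4: x != -6 -> 3*x = 12
Before x := 3*w: 3*w != -6 -> 9*w = 12
Answer: WP = 3*w != -6 -> 9*w = 12


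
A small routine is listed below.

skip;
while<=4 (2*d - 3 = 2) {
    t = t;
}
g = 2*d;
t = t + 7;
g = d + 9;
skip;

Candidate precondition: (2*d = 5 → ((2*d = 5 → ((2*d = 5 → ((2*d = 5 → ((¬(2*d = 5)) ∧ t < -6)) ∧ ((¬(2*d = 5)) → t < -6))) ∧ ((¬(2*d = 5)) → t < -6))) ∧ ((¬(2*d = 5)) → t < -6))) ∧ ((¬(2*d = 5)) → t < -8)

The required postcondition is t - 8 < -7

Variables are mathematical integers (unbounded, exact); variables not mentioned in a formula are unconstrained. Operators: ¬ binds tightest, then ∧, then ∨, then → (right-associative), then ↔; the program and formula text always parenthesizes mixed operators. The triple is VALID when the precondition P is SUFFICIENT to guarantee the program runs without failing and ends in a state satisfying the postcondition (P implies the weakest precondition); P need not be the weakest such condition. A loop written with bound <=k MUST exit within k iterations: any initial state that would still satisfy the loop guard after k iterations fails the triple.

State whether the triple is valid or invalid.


Working backward. After the program, the postcondition t - 8 < -7 must hold; in canonical form it is t < 1.
Before skip: t < 1
Before g := d + 9: t < 1
Before t := t + 7: t < -6
Before g := 2*d: t < -6
Before the loop (bound <=4), unroll the exhaustion recursion (WP_0 = exit-now case; WP_j = one more guarded iteration, up to j = 4):
  WP_0: (¬(2*d = 5)) ∧ t < -6
  WP_1: (2*d = 5 → ((¬(2*d = 5)) ∧ t < -6)) ∧ ((¬(2*d = 5)) → t < -6)
  WP_2: (2*d = 5 → ((2*d = 5 → ((¬(2*d = 5)) ∧ t < -6)) ∧ ((¬(2*d = 5)) → t < -6))) ∧ ((¬(2*d = 5)) → t < -6)
  WP_3: (2*d = 5 → ((2*d = 5 → ((2*d = 5 → ((¬(2*d = 5)) ∧ t < -6)) ∧ ((¬(2*d = 5)) → t < -6))) ∧ ((¬(2*d = 5)) → t < -6))) ∧ ((¬(2*d = 5)) → t < -6)
  WP_4: (2*d = 5 → ((2*d = 5 → ((2*d = 5 → ((2*d = 5 → ((¬(2*d = 5)) ∧ t < -6)) ∧ ((¬(2*d = 5)) → t < -6))) ∧ ((¬(2*d = 5)) → t < -6))) ∧ ((¬(2*d = 5)) → t < -6))) ∧ ((¬(2*d = 5)) → t < -6)
So before the loop: (2*d = 5 → ((2*d = 5 → ((2*d = 5 → ((2*d = 5 → ((¬(2*d = 5)) ∧ t < -6)) ∧ ((¬(2*d = 5)) → t < -6))) ∧ ((¬(2*d = 5)) → t < -6))) ∧ ((¬(2*d = 5)) → t < -6))) ∧ ((¬(2*d = 5)) → t < -6)
Before skip: (2*d = 5 → ((2*d = 5 → ((2*d = 5 → ((2*d = 5 → ((¬(2*d = 5)) ∧ t < -6)) ∧ ((¬(2*d = 5)) → t < -6))) ∧ ((¬(2*d = 5)) → t < -6))) ∧ ((¬(2*d = 5)) → t < -6))) ∧ ((¬(2*d = 5)) → t < -6)
The weakest precondition is (2*d = 5 → ((2*d = 5 → ((2*d = 5 → ((2*d = 5 → ((¬(2*d = 5)) ∧ t < -6)) ∧ ((¬(2*d = 5)) → t < -6))) ∧ ((¬(2*d = 5)) → t < -6))) ∧ ((¬(2*d = 5)) → t < -6))) ∧ ((¬(2*d = 5)) → t < -6).
Check whether (2*d = 5 → ((2*d = 5 → ((2*d = 5 → ((2*d = 5 → ((¬(2*d = 5)) ∧ t < -6)) ∧ ((¬(2*d = 5)) → t < -6))) ∧ ((¬(2*d = 5)) → t < -6))) ∧ ((¬(2*d = 5)) → t < -6))) ∧ ((¬(2*d = 5)) → t < -8) implies it.
Every state satisfying the precondition satisfies the weakest precondition: the implication holds.
Answer: valid


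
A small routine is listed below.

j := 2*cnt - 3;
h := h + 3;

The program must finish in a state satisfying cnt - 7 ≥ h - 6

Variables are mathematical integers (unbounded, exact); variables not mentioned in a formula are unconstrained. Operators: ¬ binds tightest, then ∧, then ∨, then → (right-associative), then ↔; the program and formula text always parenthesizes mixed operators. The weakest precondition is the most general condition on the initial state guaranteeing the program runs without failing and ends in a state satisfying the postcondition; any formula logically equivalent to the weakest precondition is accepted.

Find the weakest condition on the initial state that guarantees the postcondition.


Working backward. After the program, the postcondition cnt - 7 ≥ h - 6 must hold; in canonical form it is cnt ≥ h + 1.
Before h := h + 3: cnt ≥ h + 4
Before j := 2*cnt - 3: cnt ≥ h + 4
Answer: WP = cnt ≥ h + 4


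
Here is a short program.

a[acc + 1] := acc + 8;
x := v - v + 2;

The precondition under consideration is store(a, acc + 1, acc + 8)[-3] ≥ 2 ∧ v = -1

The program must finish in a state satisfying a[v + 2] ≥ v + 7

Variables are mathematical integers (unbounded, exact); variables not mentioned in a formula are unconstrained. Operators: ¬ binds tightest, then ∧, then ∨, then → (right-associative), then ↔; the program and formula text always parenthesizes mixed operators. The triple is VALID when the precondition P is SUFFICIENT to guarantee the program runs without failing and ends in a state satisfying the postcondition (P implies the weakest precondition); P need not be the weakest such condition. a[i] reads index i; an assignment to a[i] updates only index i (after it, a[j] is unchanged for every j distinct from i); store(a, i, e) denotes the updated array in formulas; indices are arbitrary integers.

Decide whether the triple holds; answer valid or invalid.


Working backward. After the program, a[v + 2] ≥ v + 7 must hold.
Before x := v - v + 2: a[v + 2] ≥ v + 7
Before a[acc + 1] := acc + 8: store(a, acc + 1, acc + 8)[v + 2] ≥ v + 7
The weakest precondition is store(a, acc + 1, acc + 8)[v + 2] ≥ v + 7.
Check whether store(a, acc + 1, acc + 8)[-3] ≥ 2 ∧ v = -1 implies it.
Countermodel: at the initial state a = {[-4] = 4, [-3] = 2, [1] = 0, elsewhere 4}, acc = -5, v = -1, the precondition holds but the weakest precondition fails.
Answer: invalid


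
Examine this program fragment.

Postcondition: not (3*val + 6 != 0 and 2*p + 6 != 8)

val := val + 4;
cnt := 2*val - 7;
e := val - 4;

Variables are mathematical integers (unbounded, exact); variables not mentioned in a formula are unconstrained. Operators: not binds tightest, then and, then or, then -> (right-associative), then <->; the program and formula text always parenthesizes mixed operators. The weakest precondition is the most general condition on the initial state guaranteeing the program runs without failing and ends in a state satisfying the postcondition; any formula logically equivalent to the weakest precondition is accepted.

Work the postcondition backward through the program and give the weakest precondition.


Working backward. After the program, the postcondition not (3*val + 6 != 0 and 2*p + 6 != 8) must hold; in canonical form it is not (3*val != -6 and 2*p != 2).
Before e := val - 4: not (3*val != -6 and 2*p != 2)
Before cnt := 2*val - 7: not (3*val != -6 and 2*p != 2)
Before val := val + 4: not (3*val != -18 and 2*p != 2)
Answer: WP = not (3*val != -18 and 2*p != 2)


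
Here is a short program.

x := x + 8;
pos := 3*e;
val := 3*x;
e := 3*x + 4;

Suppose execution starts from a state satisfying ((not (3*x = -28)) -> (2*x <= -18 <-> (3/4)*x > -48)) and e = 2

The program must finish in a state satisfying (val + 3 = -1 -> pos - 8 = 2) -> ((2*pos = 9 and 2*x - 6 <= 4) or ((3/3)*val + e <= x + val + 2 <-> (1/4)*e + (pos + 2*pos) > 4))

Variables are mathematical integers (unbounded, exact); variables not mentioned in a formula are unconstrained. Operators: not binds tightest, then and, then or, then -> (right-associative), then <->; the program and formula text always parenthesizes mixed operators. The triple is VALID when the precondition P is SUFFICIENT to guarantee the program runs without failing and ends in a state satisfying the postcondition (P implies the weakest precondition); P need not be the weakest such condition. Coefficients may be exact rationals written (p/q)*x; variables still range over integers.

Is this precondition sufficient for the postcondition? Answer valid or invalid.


Working backward. After the program, the postcondition (val + 3 = -1 -> pos - 8 = 2) -> ((2*pos = 9 and 2*x - 6 <= 4) or ((3/3)*val + e <= x + val + 2 <-> (1/4)*e + (pos + 2*pos) > 4)) must hold; in canonical form it is (val = -4 -> pos = 10) -> ((2*pos = 9 and 2*x <= 10) or (e <= x + 2 <-> (1/4)*e + 3*pos > 4)).
Before e := 3*x + 4: (val = -4 -> pos = 10) -> ((2*pos = 9 and 2*x <= 10) or (2*x <= -2 <-> 3*pos + (3/4)*x > 3))
Before val := 3*x: (3*x = -4 -> pos = 10) -> ((2*pos = 9 and 2*x <= 10) or (2*x <= -2 <-> 3*pos + (3/4)*x > 3))
Before pos := 3*e: (3*x = -4 -> 3*e = 10) -> ((6*e = 9 and 2*x <= 10) or (2*x <= -2 <-> 9*e + (3/4)*x > 3))
Before x := x + 8: (3*x = -28 -> 3*e = 10) -> ((6*e = 9 and 2*x <= -6) or (2*x <= -18 <-> 9*e + (3/4)*x > -3))
The weakest precondition is (3*x = -28 -> 3*e = 10) -> ((6*e = 9 and 2*x <= -6) or (2*x <= -18 <-> 9*e + (3/4)*x > -3)).
Check whether ((not (3*x = -28)) -> (2*x <= -18 <-> (3/4)*x > -48)) and e = 2 implies it.
Countermodel: at the initial state e = 2, x = -28, the precondition holds but the weakest precondition fails.
Answer: invalid


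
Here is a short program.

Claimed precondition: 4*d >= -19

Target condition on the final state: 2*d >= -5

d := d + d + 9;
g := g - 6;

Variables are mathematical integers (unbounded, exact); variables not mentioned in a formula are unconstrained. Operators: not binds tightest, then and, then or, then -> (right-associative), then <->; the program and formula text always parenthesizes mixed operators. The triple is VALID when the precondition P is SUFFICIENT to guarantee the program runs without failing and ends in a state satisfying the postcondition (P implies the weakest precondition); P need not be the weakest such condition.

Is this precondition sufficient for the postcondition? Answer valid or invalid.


Working backward. After the program, 2*d >= -5 must hold.
Before g := g - 6: 2*d >= -5
Before d := d + d + 9: 4*d >= -23
The weakest precondition is 4*d >= -23.
Check whether 4*d >= -19 implies it.
Every state satisfying the precondition satisfies the weakest precondition: the implication holds.
Answer: valid


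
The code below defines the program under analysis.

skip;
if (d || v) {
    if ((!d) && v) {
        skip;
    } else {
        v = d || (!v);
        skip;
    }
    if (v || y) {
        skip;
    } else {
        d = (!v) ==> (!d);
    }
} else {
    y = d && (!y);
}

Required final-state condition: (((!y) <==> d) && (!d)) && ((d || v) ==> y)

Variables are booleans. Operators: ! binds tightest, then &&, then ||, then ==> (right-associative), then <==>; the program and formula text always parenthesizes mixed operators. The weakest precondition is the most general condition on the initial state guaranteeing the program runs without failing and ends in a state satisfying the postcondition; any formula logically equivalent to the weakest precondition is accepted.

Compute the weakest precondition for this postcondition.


Working backward. After the program, the postcondition (((!y) <==> d) && (!d)) && ((d || v) ==> y) must hold; in canonical form it is ((!y) <==> d) && (!d) && ((d || v) ==> y).
Then branch requires (((!d) && v) ==> (((v || y) ==> (((!y) <==> d) && (!d) && ((d || v) ==> y))) && ((!(v || y)) ==> (((!y) <==> ((!v) ==> (!d))) && (!((!v) ==> (!d))) && ((((!v) ==> (!d)) || v) ==> y))))) && ((!((!d) && v)) ==> (((d || (!v) || y) ==> (((!y) <==> d) && (!d) && ((d || (!v)) ==> y))) && ((!(d || (!v) || y)) ==> (((!y) <==> ((!(d || (!v))) ==> (!d))) && (!((!(d || (!v))) ==> (!d))) && ((((!(d || (!v))) ==> (!d)) || d || (!v)) ==> y))))); else branch requires ((!(d && (!y))) <==> d) && (!d) && ((d || v) ==> (d && (!y))).
Before the if: ((d || v) ==> ((((!d) && v) ==> (((v || y) ==> (((!y) <==> d) && (!d) && ((d || v) ==> y))) && ((!(v || y)) ==> (((!y) <==> ((!v) ==> (!d))) && (!((!v) ==> (!d))) && ((((!v) ==> (!d)) || v) ==> y))))) && ((!((!d) && v)) ==> (((d || (!v) || y) ==> (((!y) <==> d) && (!d) && ((d || (!v)) ==> y))) && ((!(d || (!v) || y)) ==> (((!y) <==> ((!(d || (!v))) ==> (!d))) && (!((!(d || (!v))) ==> (!d))) && ((((!(d || (!v))) ==> (!d)) || d || (!v)) ==> y))))))) && ((!(d || v)) ==> (((!(d && (!y))) <==> d) && (!d) && ((d || v) ==> (d && (!y)))))
Before skip: ((d || v) ==> ((((!d) && v) ==> (((v || y) ==> (((!y) <==> d) && (!d) && ((d || v) ==> y))) && ((!(v || y)) ==> (((!y) <==> ((!v) ==> (!d))) && (!((!v) ==> (!d))) && ((((!v) ==> (!d)) || v) ==> y))))) && ((!((!d) && v)) ==> (((d || (!v) || y) ==> (((!y) <==> d) && (!d) && ((d || (!v)) ==> y))) && ((!(d || (!v) || y)) ==> (((!y) <==> ((!(d || (!v))) ==> (!d))) && (!((!(d || (!v))) ==> (!d))) && ((((!(d || (!v))) ==> (!d)) || d || (!v)) ==> y))))))) && ((!(d || v)) ==> (((!(d && (!y))) <==> d) && (!d) && ((d || v) ==> (d && (!y)))))
Answer: WP = ((d || v) ==> ((((!d) && v) ==> (((v || y) ==> (((!y) <==> d) && (!d) && ((d || v) ==> y))) && ((!(v || y)) ==> (((!y) <==> ((!v) ==> (!d))) && (!((!v) ==> (!d))) && ((((!v) ==> (!d)) || v) ==> y))))) && ((!((!d) && v)) ==> (((d || (!v) || y) ==> (((!y) <==> d) && (!d) && ((d || (!v)) ==> y))) && ((!(d || (!v) || y)) ==> (((!y) <==> ((!(d || (!v))) ==> (!d))) && (!((!(d || (!v))) ==> (!d))) && ((((!(d || (!v))) ==> (!d)) || d || (!v)) ==> y))))))) && ((!(d || v)) ==> (((!(d && (!y))) <==> d) && (!d) && ((d || v) ==> (d && (!y)))))


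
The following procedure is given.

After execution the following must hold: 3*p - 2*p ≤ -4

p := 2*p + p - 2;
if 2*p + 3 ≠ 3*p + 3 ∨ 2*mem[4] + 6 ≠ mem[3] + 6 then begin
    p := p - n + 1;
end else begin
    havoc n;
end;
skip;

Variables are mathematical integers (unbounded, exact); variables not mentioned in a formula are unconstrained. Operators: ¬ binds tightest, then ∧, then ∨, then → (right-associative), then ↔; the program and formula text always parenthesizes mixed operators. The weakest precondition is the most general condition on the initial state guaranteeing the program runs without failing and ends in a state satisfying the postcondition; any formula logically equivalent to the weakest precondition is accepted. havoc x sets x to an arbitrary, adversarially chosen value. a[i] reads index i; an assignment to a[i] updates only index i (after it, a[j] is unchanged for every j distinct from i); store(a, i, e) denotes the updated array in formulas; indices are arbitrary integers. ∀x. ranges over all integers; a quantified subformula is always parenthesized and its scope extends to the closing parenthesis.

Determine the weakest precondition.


Working backward. After the program, the postcondition 3*p - 2*p ≤ -4 must hold; in canonical form it is p ≤ -4.
Before skip: p ≤ -4
Then branch requires p ≤ n - 5; else branch requires p ≤ -4.
Before the if: ((p ≠ 0 ∨ 2*mem[4] ≠ mem[3]) → p ≤ n - 5) ∧ ((¬(p ≠ 0 ∨ 2*mem[4] ≠ mem[3])) → p ≤ -4)
Before p := 2*p + p - 2: ((3*p ≠ 2 ∨ 2*mem[4] ≠ mem[3]) → 3*p ≤ n - 3) ∧ ((¬(3*p ≠ 2 ∨ 2*mem[4] ≠ mem[3])) → 3*p ≤ -2)
Answer: WP = ((3*p ≠ 2 ∨ 2*mem[4] ≠ mem[3]) → 3*p ≤ n - 3) ∧ ((¬(3*p ≠ 2 ∨ 2*mem[4] ≠ mem[3])) → 3*p ≤ -2)
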